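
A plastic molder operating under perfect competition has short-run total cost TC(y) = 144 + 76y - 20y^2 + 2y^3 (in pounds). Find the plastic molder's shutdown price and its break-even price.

Shutdown price = £26; break-even price = £52

Shutdown price = min AVC. AVC = 76 - 20y + 2y^2, with vertex at y = 5 and minimum £26.
ATC = 144/y + 76 - 20y + 2y^2. Setting dATC/dy = −144/y^2 − 20 + 4y = 0 gives y = 6 (since 4·6^3 − 20·6^2 = 144).
min ATC = 144/6 + 76 − 20·6 + 2·6^2 = £52. That is the break-even price.
Between these two prices the firm operates at a loss; above £52 it earns a profit.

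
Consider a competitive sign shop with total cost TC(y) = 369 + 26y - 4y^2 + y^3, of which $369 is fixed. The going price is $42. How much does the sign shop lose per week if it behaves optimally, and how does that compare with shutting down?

Profit = -$305 at y = 4

AVC = 26 - 4y + y^2; min AVC = $22 at y = 2. Since P = $42 ≥ min AVC, the firm produces.
With MC = 26 - 8y + 3y^2, P = MC on the upward-sloping part at y* = 4.
TR = 42·4 = 168. TC = 369 + 104 = 473. Profit = 168 − 473 = -$305.
Shutting down would mean losing the fixed cost of $369, so operating at a loss of $305 is better by $64.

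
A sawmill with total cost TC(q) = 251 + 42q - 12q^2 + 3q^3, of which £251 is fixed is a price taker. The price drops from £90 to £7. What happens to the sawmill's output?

AVC = 42 - 12q + 3q^2, minimized at q = 2 where min AVC = £30. MC = 42 - 24q + 9q^2.
With P = £90 above the shutdown price, P = MC gives q = 4.
At P = £7 < min AVC = £30, price no longer covers variable cost at any output, so the firm shuts down: q = 0.

Output falls from 4 to 0 (the firm shuts down)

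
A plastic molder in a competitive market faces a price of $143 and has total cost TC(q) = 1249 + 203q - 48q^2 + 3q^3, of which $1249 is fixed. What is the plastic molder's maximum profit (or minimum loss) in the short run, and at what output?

Profit = -$49 at q = 10

AVC = 203 - 48q + 3q^2 has its minimum $11 at q = 8; price $143 clears that bar, so the firm operates.
With MC = 203 - 96q + 9q^2, P = MC on the upward-sloping part at q* = 10.
TR = 143·10 = 1430. TC = 1249 + 230 = 1479. Profit = 1430 − 1479 = -$49.
That loss of $49 beats the $1249 the firm would lose by shutting down; producing recovers $1200 of fixed cost.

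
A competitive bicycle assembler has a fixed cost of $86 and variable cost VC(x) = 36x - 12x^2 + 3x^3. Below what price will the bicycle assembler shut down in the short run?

$24 per unit

The shutdown price is the minimum of AVC. VC = 36x - 12x^2 + 3x^3, so AVC = 36 - 12x + 3x^2.
At the minimum of AVC, MC = AVC. MC = 36 - 24x + 9x^2; setting MC = AVC gives 6x^2 - 12x = 0, so x = 2. min AVC = 24.
For P < $24 the firm produces nothing.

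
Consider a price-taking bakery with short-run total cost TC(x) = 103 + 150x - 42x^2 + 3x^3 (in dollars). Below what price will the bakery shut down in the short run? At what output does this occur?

The firm shuts down when price falls below the minimum of average variable cost. AVC = VC/x = 150 - 42x + 3x^2.
dAVC/dx = -42 + 6x = 0 gives x = 7. min AVC = 150 - 42·7 + 3·7^2 = 3.
For P < $3 the firm produces nothing.

$3 per unit, at x = 7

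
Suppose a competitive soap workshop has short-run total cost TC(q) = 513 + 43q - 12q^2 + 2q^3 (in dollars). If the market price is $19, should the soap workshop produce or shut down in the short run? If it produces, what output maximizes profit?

Shut down

Strip out fixed cost: VC = 43q - 12q^2 + 2q^3. Then AVC = 43 - 12q + 2q^2 and MC = 43 - 24q + 6q^2.
The AVC parabola has its vertex at q = 12/4 = 3, where AVC = 43 - 12·3 + 2·3^2 = $25.
P = $19 lies below min AVC = $25; no output level covers variable cost.
Best response: produce nothing and absorb the $513 fixed cost.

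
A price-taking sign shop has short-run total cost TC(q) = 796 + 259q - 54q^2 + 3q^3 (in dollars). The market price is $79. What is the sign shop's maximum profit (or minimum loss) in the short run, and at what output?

AVC = 259 - 54q + 3q^2 has its minimum $16 at q = 9; price $79 clears that bar, so the firm operates.
MC = 259 - 108q + 9q^2. Setting P = MC and taking the root on the rising branch gives q* = 10.
TR = 79·10 = 790. TC = 796 + 190 = 986. Profit = 790 − 986 = -$196.
By producing, the firm covers all variable cost plus $600 of fixed cost; shutting down would lose the full $796.

Profit = -$196 at q = 10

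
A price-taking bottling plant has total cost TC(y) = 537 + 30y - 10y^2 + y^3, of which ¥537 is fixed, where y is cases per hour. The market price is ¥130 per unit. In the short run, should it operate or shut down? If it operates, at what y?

Variable cost is VC = 30y - 10y^2 + y^3, so AVC = VC/y = 30 - 10y + y^2 and MC = dTC/dy = 30 - 20y + 3y^2.
The AVC parabola has its vertex at y = 10/2 = 5, where AVC = 30 - 10·5 + 5^2 = ¥5.
Because ¥130 ≥ ¥5, revenue can cover variable cost; the firm operates.
P = MC gives -100 - 20y + 3y^2 = 0, with roots -10/3 and 10. Take the larger (rising MC): y* = 10.
Check: AVC at y = 10 is ¥30 ≤ P, so revenue covers variable cost.
Profit = P·y − TC = 130·10 − 837 = ¥463.

Produce at y = 10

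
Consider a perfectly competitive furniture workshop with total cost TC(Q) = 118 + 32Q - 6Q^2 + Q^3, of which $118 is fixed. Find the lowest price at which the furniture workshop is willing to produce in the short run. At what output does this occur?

$23 per unit, at Q = 3

The shutdown price is the minimum of AVC. VC = 32Q - 6Q^2 + Q^3, so AVC = 32 - 6Q + Q^2.
At the minimum of AVC, MC = AVC. MC = 32 - 12Q + 3Q^2; setting MC = AVC gives 2Q^2 - 6Q = 0, so Q = 3. min AVC = 23.
So the shutdown price is $23.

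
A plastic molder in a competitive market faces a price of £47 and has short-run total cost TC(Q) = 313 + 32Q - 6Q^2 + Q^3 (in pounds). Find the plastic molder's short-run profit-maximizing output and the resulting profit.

AVC = 32 - 6Q + Q^2; min AVC = £23 at Q = 3. Since P = £47 ≥ min AVC, the firm produces.
With MC = 32 - 12Q + 3Q^2, P = MC on the upward-sloping part at Q* = 5.
TR = 47·5 = 235. TC = 313 + 135 = 448. Profit = 235 − 448 = -£213.
Shutting down would mean losing the fixed cost of £313, so operating at a loss of £213 is better by £100.

Profit = -£213 at Q = 5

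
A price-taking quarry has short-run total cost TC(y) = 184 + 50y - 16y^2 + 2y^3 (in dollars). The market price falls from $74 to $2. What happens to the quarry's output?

Output falls from 6 to 0 (the firm shuts down)

AVC = 50 - 16y + 2y^2, minimized at y = 4 where min AVC = $18. MC = 50 - 32y + 6y^2.
With P = $74 above the shutdown price, P = MC gives y = 6.
At P = $2 < min AVC = $18, price no longer covers variable cost at any output, so the firm shuts down: y = 0.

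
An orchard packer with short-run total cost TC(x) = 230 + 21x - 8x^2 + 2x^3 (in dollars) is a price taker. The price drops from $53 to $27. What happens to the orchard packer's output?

Output falls from 4 to 3

AVC = 21 - 8x + 2x^2, minimized at x = 2 where min AVC = $13. MC = 21 - 16x + 6x^2.
With P = $53 above the shutdown price, P = MC gives x = 4.
At P = $27 ≥ min AVC, set P = MC: x = 3. The firm stays open but cuts output.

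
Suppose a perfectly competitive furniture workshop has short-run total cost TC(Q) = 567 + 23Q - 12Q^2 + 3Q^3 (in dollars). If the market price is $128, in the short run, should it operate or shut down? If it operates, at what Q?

Variable cost is VC = 23Q - 12Q^2 + 3Q^3, so AVC = VC/Q = 23 - 12Q + 3Q^2 and MC = dTC/dQ = 23 - 24Q + 9Q^2.
The AVC parabola has its vertex at Q = 12/6 = 2, where AVC = 23 - 12·2 + 3·2^2 = $11.
Since P = $128 ≥ min AVC = $11, price covers variable cost and the firm should produce.
Set P = MC: 128 = 23 - 24Q + 9Q^2 → -105 - 24Q + 9Q^2 = 0. The roots are Q = -7/3 and Q = 5; the profit-maximizing output is on the rising part of MC, so Q* = 5.
Check: AVC at Q = 5 is $38 ≤ P, so revenue covers variable cost.
Profit = P·Q − TC = 128·5 − 757 = -$117, a loss, but smaller than the $567 fixed cost the firm would lose by shutting down.

Produce at Q = 5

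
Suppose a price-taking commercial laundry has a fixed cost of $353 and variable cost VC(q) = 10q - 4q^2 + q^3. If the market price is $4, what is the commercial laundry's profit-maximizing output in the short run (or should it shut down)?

Shut down

Strip out fixed cost: VC = 10q - 4q^2 + q^3. Then AVC = 10 - 4q + q^2 and MC = 10 - 8q + 3q^2.
AVC is minimized where dAVC/dq = -4 + 2q = 0, at q = 2; min AVC = 10 - 4·2 + 2^2 = $6.
Since P = $4 < min AVC = $6, price fails to cover variable cost at any output.
Best response: produce nothing and absorb the $353 fixed cost.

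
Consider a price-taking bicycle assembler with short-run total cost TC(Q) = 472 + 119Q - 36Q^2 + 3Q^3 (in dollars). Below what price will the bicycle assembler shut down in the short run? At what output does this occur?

$11 per unit, at Q = 6

The firm shuts down when price falls below the minimum of average variable cost. AVC = VC/Q = 119 - 36Q + 3Q^2.
dAVC/dQ = -36 + 6Q = 0 gives Q = 6. min AVC = 119 - 36·6 + 3·6^2 = 11.
So the shutdown price is $11.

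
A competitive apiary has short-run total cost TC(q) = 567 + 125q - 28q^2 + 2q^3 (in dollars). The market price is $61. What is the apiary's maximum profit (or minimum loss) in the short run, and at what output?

Profit = -$311 at q = 8

AVC = 125 - 28q + 2q^2; min AVC = $27 at q = 7. Since P = $61 ≥ min AVC, the firm produces.
With MC = 125 - 56q + 6q^2, P = MC on the upward-sloping part at q* = 8.
TR = 61·8 = 488. TC = 567 + 232 = 799. Profit = 488 − 799 = -$311.
That loss of $311 beats the $567 the firm would lose by shutting down; producing recovers $256 of fixed cost.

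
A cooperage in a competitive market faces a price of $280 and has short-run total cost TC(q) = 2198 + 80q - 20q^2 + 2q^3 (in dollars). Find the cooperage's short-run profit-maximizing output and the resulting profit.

AVC = 80 - 20q + 2q^2; min AVC = $30 at q = 5. Since P = $280 ≥ min AVC, the firm produces.
With MC = 80 - 40q + 6q^2, P = MC on the upward-sloping part at q* = 10.
TR = 280·10 = 2800. TC = 2198 + 800 = 2998. Profit = 2800 − 2998 = -$198.
Shutting down would mean losing the fixed cost of $2198, so operating at a loss of $198 is better by $2000.

Profit = -$198 at q = 10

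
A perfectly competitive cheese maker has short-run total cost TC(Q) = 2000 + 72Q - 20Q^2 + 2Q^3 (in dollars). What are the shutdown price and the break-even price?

Shutdown price = $22; break-even price = $272

AVC = 72 - 20Q + 2Q^2; minimized at Q = 5, giving min AVC = $22. That is the shutdown price.
ATC = 2000/Q + 72 - 20Q + 2Q^2. Setting dATC/dQ = −2000/Q^2 − 20 + 4Q = 0 gives Q = 10 (since 4·10^3 − 20·10^2 = 2000).
min ATC = 2000/10 + 72 − 20·10 + 2·10^2 = $272. That is the break-even price.
For $22 ≤ P < $272 the firm produces at a loss; below $22 it shuts down.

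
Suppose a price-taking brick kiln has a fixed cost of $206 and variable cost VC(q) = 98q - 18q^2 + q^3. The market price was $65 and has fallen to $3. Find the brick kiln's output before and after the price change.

AVC = 98 - 18q + q^2, minimized at q = 9 where min AVC = $17. MC = 98 - 36q + 3q^2.
With P = $65 above the shutdown price, P = MC gives q = 11.
At P = $3 < min AVC = $17, price no longer covers variable cost at any output, so the firm shuts down: q = 0.

Output falls from 11 to 0 (the firm shuts down)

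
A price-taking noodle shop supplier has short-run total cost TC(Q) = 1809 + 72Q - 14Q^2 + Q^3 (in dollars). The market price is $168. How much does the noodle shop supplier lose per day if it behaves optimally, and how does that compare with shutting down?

AVC = 72 - 14Q + Q^2 has its minimum $23 at Q = 7; price $168 clears that bar, so the firm operates.
With MC = 72 - 28Q + 3Q^2, P = MC on the upward-sloping part at Q* = 12.
TR = 168·12 = 2016. TC = 1809 + 576 = 2385. Profit = 2016 − 2385 = -$369.
That loss of $369 beats the $1809 the firm would lose by shutting down; producing recovers $1440 of fixed cost.

Profit = -$369 at Q = 12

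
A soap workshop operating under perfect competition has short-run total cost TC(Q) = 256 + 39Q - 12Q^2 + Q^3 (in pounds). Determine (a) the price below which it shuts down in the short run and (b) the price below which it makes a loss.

Shutdown price = £3; break-even price = £39

Shutdown price = min AVC. AVC = 39 - 12Q + Q^2, with vertex at Q = 6 and minimum £3.
ATC = 256/Q + 39 - 12Q + Q^2. Setting dATC/dQ = −256/Q^2 − 12 + 2Q = 0 gives Q = 8 (since 2·8^3 − 12·8^2 = 256).
min ATC = 256/8 + 39 − 12·8 + 8^2 = £39. That is the break-even price.
For £3 ≤ P < £39 the firm produces at a loss; below £3 it shuts down.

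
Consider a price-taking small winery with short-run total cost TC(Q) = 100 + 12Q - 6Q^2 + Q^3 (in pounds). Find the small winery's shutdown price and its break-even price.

Shutdown price = min AVC. AVC = 12 - 6Q + Q^2, with vertex at Q = 3 and minimum £3.
ATC = 100/Q + 12 - 6Q + Q^2. Setting dATC/dQ = −100/Q^2 − 6 + 2Q = 0 gives Q = 5 (since 2·5^3 − 6·5^2 = 100).
min ATC = 100/5 + 12 − 6·5 + 5^2 = £27. That is the break-even price.
Between these two prices the firm operates at a loss; above £27 it earns a profit.

Shutdown price = £3; break-even price = £27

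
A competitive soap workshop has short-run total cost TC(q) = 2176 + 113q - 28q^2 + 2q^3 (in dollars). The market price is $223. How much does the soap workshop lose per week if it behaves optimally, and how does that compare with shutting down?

Profit = -$240 at q = 11

AVC = 113 - 28q + 2q^2 has its minimum $15 at q = 7; price $223 clears that bar, so the firm operates.
With MC = 113 - 56q + 6q^2, P = MC on the upward-sloping part at q* = 11.
TR = 223·11 = 2453. TC = 2176 + 517 = 2693. Profit = 2453 − 2693 = -$240.
Shutting down would mean losing the fixed cost of $2176, so operating at a loss of $240 is better by $1936.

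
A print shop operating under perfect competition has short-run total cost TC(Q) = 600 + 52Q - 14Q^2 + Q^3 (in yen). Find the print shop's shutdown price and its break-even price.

Shutdown price = ¥3; break-even price = ¥72

AVC = 52 - 14Q + Q^2; minimized at Q = 7, giving min AVC = ¥3. That is the shutdown price.
ATC = 600/Q + 52 - 14Q + Q^2. Setting dATC/dQ = −600/Q^2 − 14 + 2Q = 0 gives Q = 10 (since 2·10^3 − 14·10^2 = 600).
min ATC = 600/10 + 52 − 14·10 + 10^2 = ¥72. That is the break-even price.
For ¥3 ≤ P < ¥72 the firm produces at a loss; below ¥3 it shuts down.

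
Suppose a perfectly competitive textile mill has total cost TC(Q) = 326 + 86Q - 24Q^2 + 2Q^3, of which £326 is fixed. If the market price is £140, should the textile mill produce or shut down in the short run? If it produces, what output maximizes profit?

Variable cost is VC = 86Q - 24Q^2 + 2Q^3, so AVC = VC/Q = 86 - 24Q + 2Q^2 and MC = dTC/dQ = 86 - 48Q + 6Q^2.
The AVC parabola has its vertex at Q = 24/4 = 6, where AVC = 86 - 24·6 + 2·6^2 = £14.
Since P = £140 ≥ min AVC = £14, price covers variable cost and the firm should produce.
Solving P = MC: -54 - 48Q + 6Q^2 = 0 ⇒ Q = -1 or 9. On the upward-sloping branch, Q* = 9.
Check: AVC at Q = 9 is £32 ≤ P, so revenue covers variable cost.
Profit = P·Q − TC = 140·9 − 614 = £646.

Produce at Q = 9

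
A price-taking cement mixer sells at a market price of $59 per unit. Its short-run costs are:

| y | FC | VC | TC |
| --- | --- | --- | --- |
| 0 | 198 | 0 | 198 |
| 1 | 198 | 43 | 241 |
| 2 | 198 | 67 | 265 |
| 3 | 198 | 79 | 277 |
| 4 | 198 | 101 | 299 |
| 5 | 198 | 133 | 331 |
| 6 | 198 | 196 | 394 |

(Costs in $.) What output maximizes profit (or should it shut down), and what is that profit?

Tabulate TR − TC: y=0: -198; y=1: -182; y=2: -147; y=3: -100; y=4: -63; y=5: -36; y=6: -40.
Profit is maximized at y = 5. AVC there is 133/5 = $26.60 ≤ P, so producing beats shutting down (which would give -$198).

y = 5; profit = -$36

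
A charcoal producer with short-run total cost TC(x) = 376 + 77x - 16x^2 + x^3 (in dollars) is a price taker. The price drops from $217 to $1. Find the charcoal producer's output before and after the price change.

Output falls from 14 to 0 (the firm shuts down)

MC = 77 - 32x + 3x^2; the shutdown threshold is min AVC = $13 (at x = 8).
At P = $217 ≥ min AVC, set P = MC on the rising branch: x = 14.
At P = $1 < min AVC = $13, price no longer covers variable cost at any output, so the firm shuts down: x = 0.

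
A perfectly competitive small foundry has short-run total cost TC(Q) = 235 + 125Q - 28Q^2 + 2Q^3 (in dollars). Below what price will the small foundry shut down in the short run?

The firm shuts down when price falls below the minimum of average variable cost. AVC = VC/Q = 125 - 28Q + 2Q^2.
At the minimum of AVC, MC = AVC. MC = 125 - 56Q + 6Q^2; setting MC = AVC gives 4Q^2 - 28Q = 0, so Q = 7. min AVC = 27.
For P < $27 the firm produces nothing.

$27 per unit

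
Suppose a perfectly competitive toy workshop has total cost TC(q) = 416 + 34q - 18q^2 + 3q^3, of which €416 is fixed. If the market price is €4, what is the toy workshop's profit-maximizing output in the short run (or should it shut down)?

Variable cost is VC = 34q - 18q^2 + 3q^3, so AVC = VC/q = 34 - 18q + 3q^2 and MC = dTC/dq = 34 - 36q + 9q^2.
The AVC parabola has its vertex at q = 18/6 = 3, where AVC = 34 - 18·3 + 3·3^2 = €7.
With P < min AVC (€4 < €7), every unit sold adds to the loss.
Best response: produce nothing and absorb the €416 fixed cost.

Shut down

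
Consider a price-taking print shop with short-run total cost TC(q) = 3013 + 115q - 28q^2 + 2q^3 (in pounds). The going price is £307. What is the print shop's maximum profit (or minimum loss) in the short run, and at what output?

Profit = -£133 at q = 12

AVC = 115 - 28q + 2q^2; min AVC = £17 at q = 7. Since P = £307 ≥ min AVC, the firm produces.
With MC = 115 - 56q + 6q^2, P = MC on the upward-sloping part at q* = 12.
TR = 307·12 = 3684. TC = 3013 + 804 = 3817. Profit = 3684 − 3817 = -£133.
Shutting down would mean losing the fixed cost of £3013, so operating at a loss of £133 is better by £2880.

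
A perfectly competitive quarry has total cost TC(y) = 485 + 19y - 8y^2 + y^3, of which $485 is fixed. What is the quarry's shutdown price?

The firm shuts down when price falls below the minimum of average variable cost. AVC = VC/y = 19 - 8y + y^2.
At the minimum of AVC, MC = AVC. MC = 19 - 16y + 3y^2; setting MC = AVC gives 2y^2 - 8y = 0, so y = 4. min AVC = 3.
The firm shuts down for any P below $3.

$3 per unit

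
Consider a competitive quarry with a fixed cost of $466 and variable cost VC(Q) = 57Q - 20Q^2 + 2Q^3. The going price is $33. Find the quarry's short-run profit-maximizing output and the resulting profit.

Profit = -$322 at Q = 6

AVC = 57 - 20Q + 2Q^2 has its minimum $7 at Q = 5; price $33 clears that bar, so the firm operates.
MC = 57 - 40Q + 6Q^2. Setting P = MC and taking the root on the rising branch gives Q* = 6.
TR = 33·6 = 198. TC = 466 + 54 = 520. Profit = 198 − 520 = -$322.
Shutting down would mean losing the fixed cost of $466, so operating at a loss of $322 is better by $144.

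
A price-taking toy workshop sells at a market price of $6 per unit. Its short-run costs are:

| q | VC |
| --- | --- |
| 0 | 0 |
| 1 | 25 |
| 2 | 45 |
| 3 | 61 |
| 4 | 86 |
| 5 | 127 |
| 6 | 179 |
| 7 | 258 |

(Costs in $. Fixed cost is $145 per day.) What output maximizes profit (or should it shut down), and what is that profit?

Tabulate TR − TC: q=0: -145; q=1: -164; q=2: -178; q=3: -188; q=4: -207; q=5: -242; q=6: -288; q=7: -361.
Profit is highest at q = 0. Equivalently, the lowest AVC in the table is 61/3 ≈ $20.33 at q = 3, and P = $6 falls below it — price never covers variable cost, so the firm shuts down and loses only its fixed cost.

q = 0 (shut down); profit = -$145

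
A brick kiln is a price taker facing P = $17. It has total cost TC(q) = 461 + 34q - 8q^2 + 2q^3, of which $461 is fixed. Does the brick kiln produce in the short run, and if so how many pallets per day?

Shut down

Variable cost is VC = 34q - 8q^2 + 2q^3, so AVC = VC/q = 34 - 8q + 2q^2 and MC = dTC/dq = 34 - 16q + 6q^2.
AVC is minimized where dAVC/dq = -8 + 4q = 0, at q = 2; min AVC = 34 - 8·2 + 2·2^2 = $26.
Since P = $17 < min AVC = $26, price fails to cover variable cost at any output.
The firm minimizes its loss by shutting down and losing only its fixed cost of $461.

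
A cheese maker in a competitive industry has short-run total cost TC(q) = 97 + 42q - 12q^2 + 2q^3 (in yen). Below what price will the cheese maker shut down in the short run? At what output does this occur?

Short-run supply begins at min AVC. From VC = 42q - 12q^2 + 2q^3, AVC = 42 - 12q + 2q^2.
dAVC/dq = -12 + 4q = 0 gives q = 3. min AVC = 42 - 12·3 + 2·3^2 = 24.
So the shutdown price is ¥24.

¥24 per unit, at q = 3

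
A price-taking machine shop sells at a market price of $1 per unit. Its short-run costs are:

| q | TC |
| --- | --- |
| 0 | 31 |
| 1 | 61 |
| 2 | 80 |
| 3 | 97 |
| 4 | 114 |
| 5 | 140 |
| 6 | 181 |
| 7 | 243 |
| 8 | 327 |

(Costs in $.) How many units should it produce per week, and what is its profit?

Profit at each row (π = 1q − TC): q=0: -31; q=1: -60; q=2: -78; q=3: -94; q=4: -110; q=5: -135; q=6: -175; q=7: -236; q=8: -319.
Profit is highest at q = 0. Equivalently, the lowest AVC in the table is 83/4 ≈ $20.75 at q = 4, and P = $1 falls below it — price never covers variable cost, so the firm shuts down and loses only its fixed cost.

q = 0 (shut down); profit = -$31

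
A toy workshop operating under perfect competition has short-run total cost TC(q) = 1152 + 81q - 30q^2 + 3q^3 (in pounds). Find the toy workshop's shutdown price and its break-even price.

Shutdown price = £6; break-even price = £177

AVC = 81 - 30q + 3q^2; minimized at q = 5, giving min AVC = £6. That is the shutdown price.
ATC = 1152/q + 81 - 30q + 3q^2. Setting dATC/dq = −1152/q^2 − 30 + 6q = 0 gives q = 8 (since 6·8^3 − 30·8^2 = 1152).
min ATC = 1152/8 + 81 − 30·8 + 3·8^2 = £177. That is the break-even price.
Between these two prices the firm operates at a loss; above £177 it earns a profit.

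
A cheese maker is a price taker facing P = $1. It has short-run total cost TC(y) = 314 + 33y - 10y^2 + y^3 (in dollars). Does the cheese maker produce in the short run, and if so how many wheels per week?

From TC, MC = TC'(y) = 33 - 20y + 3y^2 and AVC = VC/y = 33 - 10y + y^2.
The AVC parabola has its vertex at y = 10/2 = 5, where AVC = 33 - 10·5 + 5^2 = $8.
Since P = $1 < min AVC = $8, price fails to cover variable cost at any output.
Shutting down limits the loss to fixed cost, $314.

Shut down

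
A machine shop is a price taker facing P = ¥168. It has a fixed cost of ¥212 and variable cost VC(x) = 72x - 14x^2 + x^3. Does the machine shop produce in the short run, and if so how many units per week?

Produce at x = 12

Strip out fixed cost: VC = 72x - 14x^2 + x^3. Then AVC = 72 - 14x + x^2 and MC = 72 - 28x + 3x^2.
The AVC parabola has its vertex at x = 14/2 = 7, where AVC = 72 - 14·7 + 7^2 = ¥23.
Since P = ¥168 ≥ min AVC = ¥23, price covers variable cost and the firm should produce.
P = MC gives -96 - 28x + 3x^2 = 0, with roots -8/3 and 12. Take the larger (rising MC): x* = 12.
Check: AVC at x = 12 is ¥48 ≤ P, so revenue covers variable cost.
Profit = P·x − TC = 168·12 − 788 = ¥1228.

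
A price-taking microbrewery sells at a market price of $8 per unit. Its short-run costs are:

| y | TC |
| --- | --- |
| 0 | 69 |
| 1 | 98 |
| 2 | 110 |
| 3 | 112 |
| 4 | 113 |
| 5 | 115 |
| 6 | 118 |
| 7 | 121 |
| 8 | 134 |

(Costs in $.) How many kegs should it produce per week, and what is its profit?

y = 7; profit = -$65

Compute π = P·y − TC at each output: y=0: -69; y=1: -90; y=2: -94; y=3: -88; y=4: -81; y=5: -75; y=6: -70; y=7: -65; y=8: -70.
Profit is maximized at y = 7. AVC there is 52/7 = $7.43 ≤ P, so producing beats shutting down (which would give -$69).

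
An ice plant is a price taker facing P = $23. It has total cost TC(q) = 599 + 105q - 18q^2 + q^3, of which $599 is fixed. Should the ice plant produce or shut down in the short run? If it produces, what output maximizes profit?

Shut down

Strip out fixed cost: VC = 105q - 18q^2 + q^3. Then AVC = 105 - 18q + q^2 and MC = 105 - 36q + 3q^2.
AVC is minimized where dAVC/dq = -18 + 2q = 0, at q = 9; min AVC = 105 - 18·9 + 9^2 = $24.
P = $23 lies below min AVC = $24; no output level covers variable cost.
Shutting down limits the loss to fixed cost, $599.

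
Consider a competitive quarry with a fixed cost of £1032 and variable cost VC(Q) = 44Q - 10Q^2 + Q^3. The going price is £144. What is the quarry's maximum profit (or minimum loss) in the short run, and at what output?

Profit = -£32 at Q = 10

AVC = 44 - 10Q + Q^2; min AVC = £19 at Q = 5. Since P = £144 ≥ min AVC, the firm produces.
MC = 44 - 20Q + 3Q^2. Setting P = MC and taking the root on the rising branch gives Q* = 10.
TR = 144·10 = 1440. TC = 1032 + 440 = 1472. Profit = 1440 − 1472 = -£32.
By producing, the firm covers all variable cost plus £1000 of fixed cost; shutting down would lose the full £1032.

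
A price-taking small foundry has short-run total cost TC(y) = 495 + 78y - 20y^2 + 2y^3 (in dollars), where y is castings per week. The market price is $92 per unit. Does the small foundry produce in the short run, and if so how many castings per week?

Variable cost is VC = 78y - 20y^2 + 2y^3, so AVC = VC/y = 78 - 20y + 2y^2 and MC = dTC/dy = 78 - 40y + 6y^2.
The AVC parabola has its vertex at y = 20/4 = 5, where AVC = 78 - 20·5 + 2·5^2 = $28.
P = $92 exceeds min AVC = $28, so the firm stays open.
Solving P = MC: -14 - 40y + 6y^2 = 0 ⇒ y = -1/3 or 7. On the upward-sloping branch, y* = 7.
Check: AVC at y = 7 is $36 ≤ P, so revenue covers variable cost.
Profit = P·y − TC = 92·7 − 747 = -$103, a loss, but smaller than the $495 fixed cost the firm would lose by shutting down.

Produce at y = 7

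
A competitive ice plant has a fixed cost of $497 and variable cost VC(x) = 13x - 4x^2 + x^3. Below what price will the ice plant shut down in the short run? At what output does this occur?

Short-run supply begins at min AVC. From VC = 13x - 4x^2 + x^3, AVC = 13 - 4x + x^2.
dAVC/dx = -4 + 2x = 0 gives x = 2. min AVC = 13 - 4·2 + 2^2 = 9.
For P < $9 the firm produces nothing.

$9 per unit, at x = 2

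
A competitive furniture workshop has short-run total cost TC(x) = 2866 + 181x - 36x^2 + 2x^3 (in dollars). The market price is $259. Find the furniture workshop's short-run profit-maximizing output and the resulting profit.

AVC = 181 - 36x + 2x^2; min AVC = $19 at x = 9. Since P = $259 ≥ min AVC, the firm produces.
MC = 181 - 72x + 6x^2. Setting P = MC and taking the root on the rising branch gives x* = 13.
TR = 259·13 = 3367. TC = 2866 + 663 = 3529. Profit = 3367 − 3529 = -$162.
Shutting down would mean losing the fixed cost of $2866, so operating at a loss of $162 is better by $2704.

Profit = -$162 at x = 13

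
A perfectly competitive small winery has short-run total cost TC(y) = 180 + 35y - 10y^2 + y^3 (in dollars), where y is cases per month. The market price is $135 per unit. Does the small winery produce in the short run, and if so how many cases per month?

Variable cost is VC = 35y - 10y^2 + y^3, so AVC = VC/y = 35 - 10y + y^2 and MC = dTC/dy = 35 - 20y + 3y^2.
AVC hits its minimum where MC = AVC, at y = 5, giving min AVC = 35 - 10·5 + 5^2 = $10.
P = $135 exceeds min AVC = $10, so the firm stays open.
P = MC gives -100 - 20y + 3y^2 = 0, with roots -10/3 and 10. Take the larger (rising MC): y* = 10.
Check: AVC at y = 10 is $35 ≤ P, so revenue covers variable cost.
Profit = P·y − TC = 135·10 − 530 = $820.

Produce at y = 10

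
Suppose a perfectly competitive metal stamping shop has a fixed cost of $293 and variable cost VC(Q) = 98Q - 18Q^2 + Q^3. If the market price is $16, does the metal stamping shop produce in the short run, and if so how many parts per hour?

From TC, MC = TC'(Q) = 98 - 36Q + 3Q^2 and AVC = VC/Q = 98 - 18Q + Q^2.
AVC hits its minimum where MC = AVC, at Q = 9, giving min AVC = 98 - 18·9 + 9^2 = $17.
Since P = $16 < min AVC = $17, price fails to cover variable cost at any output.
Shutting down limits the loss to fixed cost, $293.

Shut down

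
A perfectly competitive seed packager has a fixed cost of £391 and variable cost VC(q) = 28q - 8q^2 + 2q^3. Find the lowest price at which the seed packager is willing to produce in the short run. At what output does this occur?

Short-run supply begins at min AVC. From VC = 28q - 8q^2 + 2q^3, AVC = 28 - 8q + 2q^2.
At the minimum of AVC, MC = AVC. MC = 28 - 16q + 6q^2; setting MC = AVC gives 4q^2 - 8q = 0, so q = 2. min AVC = 20.
So the shutdown price is £20.

£20 per unit, at q = 2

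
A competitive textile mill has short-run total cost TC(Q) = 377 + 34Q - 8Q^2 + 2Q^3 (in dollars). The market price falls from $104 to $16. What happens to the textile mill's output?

Output falls from 5 to 0 (the firm shuts down)

MC = 34 - 16Q + 6Q^2; the shutdown threshold is min AVC = $26 (at Q = 2).
At P = $104 ≥ min AVC, set P = MC on the rising branch: Q = 5.
At P = $16 < min AVC = $26, price no longer covers variable cost at any output, so the firm shuts down: Q = 0.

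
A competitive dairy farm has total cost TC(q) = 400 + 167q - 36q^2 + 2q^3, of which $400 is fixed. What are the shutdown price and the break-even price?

Shutdown price = min AVC. AVC = 167 - 36q + 2q^2, with vertex at q = 9 and minimum $5.
ATC = 400/q + 167 - 36q + 2q^2. Setting dATC/dq = −400/q^2 − 36 + 4q = 0 gives q = 10 (since 4·10^3 − 36·10^2 = 400).
min ATC = 400/10 + 167 − 36·10 + 2·10^2 = $47. That is the break-even price.
For $5 ≤ P < $47 the firm produces at a loss; below $5 it shuts down.

Shutdown price = $5; break-even price = $47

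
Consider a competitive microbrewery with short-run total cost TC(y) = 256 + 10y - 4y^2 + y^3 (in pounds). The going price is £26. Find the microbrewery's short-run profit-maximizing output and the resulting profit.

Profit = -£192 at y = 4

AVC = 10 - 4y + y^2; min AVC = £6 at y = 2. Since P = £26 ≥ min AVC, the firm produces.
MC = 10 - 8y + 3y^2. Setting P = MC and taking the root on the rising branch gives y* = 4.
TR = 26·4 = 104. TC = 256 + 40 = 296. Profit = 104 − 296 = -£192.
That loss of £192 beats the £256 the firm would lose by shutting down; producing recovers £64 of fixed cost.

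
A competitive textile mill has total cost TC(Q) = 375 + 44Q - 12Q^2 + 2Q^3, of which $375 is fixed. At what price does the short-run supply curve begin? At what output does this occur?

$26 per unit, at Q = 3

The firm shuts down when price falls below the minimum of average variable cost. AVC = VC/Q = 44 - 12Q + 2Q^2.
dAVC/dQ = -12 + 4Q = 0 gives Q = 3. min AVC = 44 - 12·3 + 2·3^2 = 26.
The firm shuts down for any P below $26.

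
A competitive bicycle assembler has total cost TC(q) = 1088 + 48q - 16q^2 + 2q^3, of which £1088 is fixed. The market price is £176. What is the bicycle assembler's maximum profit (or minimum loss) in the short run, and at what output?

Profit = -£64 at q = 8

AVC = 48 - 16q + 2q^2; min AVC = £16 at q = 4. Since P = £176 ≥ min AVC, the firm produces.
MC = 48 - 32q + 6q^2. Setting P = MC and taking the root on the rising branch gives q* = 8.
TR = 176·8 = 1408. TC = 1088 + 384 = 1472. Profit = 1408 − 1472 = -£64.
Shutting down would mean losing the fixed cost of £1088, so operating at a loss of £64 is better by £1024.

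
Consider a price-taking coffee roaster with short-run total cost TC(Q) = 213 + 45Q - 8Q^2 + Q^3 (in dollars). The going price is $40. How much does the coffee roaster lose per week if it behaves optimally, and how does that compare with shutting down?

AVC = 45 - 8Q + Q^2 has its minimum $29 at Q = 4; price $40 clears that bar, so the firm operates.
With MC = 45 - 16Q + 3Q^2, P = MC on the upward-sloping part at Q* = 5.
TR = 40·5 = 200. TC = 213 + 150 = 363. Profit = 200 − 363 = -$163.
That loss of $163 beats the $213 the firm would lose by shutting down; producing recovers $50 of fixed cost.

Profit = -$163 at Q = 5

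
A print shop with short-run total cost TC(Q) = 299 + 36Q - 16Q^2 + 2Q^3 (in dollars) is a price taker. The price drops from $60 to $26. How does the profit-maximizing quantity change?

AVC = 36 - 16Q + 2Q^2, minimized at Q = 4 where min AVC = $4. MC = 36 - 32Q + 6Q^2.
At P = $60 ≥ min AVC, set P = MC on the rising branch: Q = 6.
At P = $26 ≥ min AVC, set P = MC: Q = 5. The firm stays open but cuts output.

Output falls from 6 to 5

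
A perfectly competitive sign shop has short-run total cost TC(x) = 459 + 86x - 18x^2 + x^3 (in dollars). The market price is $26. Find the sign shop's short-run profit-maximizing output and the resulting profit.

Profit = -$259 at x = 10

AVC = 86 - 18x + x^2 has its minimum $5 at x = 9; price $26 clears that bar, so the firm operates.
MC = 86 - 36x + 3x^2. Setting P = MC and taking the root on the rising branch gives x* = 10.
TR = 26·10 = 260. TC = 459 + 60 = 519. Profit = 260 − 519 = -$259.
That loss of $259 beats the $459 the firm would lose by shutting down; producing recovers $200 of fixed cost.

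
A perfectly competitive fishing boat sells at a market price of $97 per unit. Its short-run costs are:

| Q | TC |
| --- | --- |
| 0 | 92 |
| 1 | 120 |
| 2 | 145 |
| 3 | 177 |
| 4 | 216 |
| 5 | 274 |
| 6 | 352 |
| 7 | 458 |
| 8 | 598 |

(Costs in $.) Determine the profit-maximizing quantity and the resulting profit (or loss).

Tabulate TR − TC: Q=0: -92; Q=1: -23; Q=2: 49; Q=3: 114; Q=4: 172; Q=5: 211; Q=6: 230; Q=7: 221; Q=8: 178.
Profit is maximized at Q = 6. AVC there is 260/6 = $43.33 ≤ P, so producing beats shutting down (which would give -$92).

Q = 6; profit = $230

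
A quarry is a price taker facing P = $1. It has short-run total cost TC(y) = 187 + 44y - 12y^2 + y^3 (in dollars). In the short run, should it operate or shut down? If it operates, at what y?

Strip out fixed cost: VC = 44y - 12y^2 + y^3. Then AVC = 44 - 12y + y^2 and MC = 44 - 24y + 3y^2.
AVC hits its minimum where MC = AVC, at y = 6, giving min AVC = 44 - 12·6 + 6^2 = $8.
Since P = $1 < min AVC = $8, price fails to cover variable cost at any output.
Shutting down limits the loss to fixed cost, $187.

Shut down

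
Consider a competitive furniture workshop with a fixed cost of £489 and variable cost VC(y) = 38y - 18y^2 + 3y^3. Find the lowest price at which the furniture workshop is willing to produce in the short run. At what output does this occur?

The shutdown price is the minimum of AVC. VC = 38y - 18y^2 + 3y^3, so AVC = 38 - 18y + 3y^2.
At the minimum of AVC, MC = AVC. MC = 38 - 36y + 9y^2; setting MC = AVC gives 6y^2 - 18y = 0, so y = 3. min AVC = 11.
For P < £11 the firm produces nothing.

£11 per unit, at y = 3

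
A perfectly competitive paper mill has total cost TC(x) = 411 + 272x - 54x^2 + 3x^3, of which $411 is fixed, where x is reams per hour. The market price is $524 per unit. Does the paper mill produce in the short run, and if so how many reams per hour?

Produce at x = 14

Variable cost is VC = 272x - 54x^2 + 3x^3, so AVC = VC/x = 272 - 54x + 3x^2 and MC = dTC/dx = 272 - 108x + 9x^2.
AVC is minimized where dAVC/dx = -54 + 6x = 0, at x = 9; min AVC = 272 - 54·9 + 3·9^2 = $29.
P = $524 exceeds min AVC = $29, so the firm stays open.
Solving P = MC: -252 - 108x + 9x^2 = 0 ⇒ x = -2 or 14. On the upward-sloping branch, x* = 14.
Check: AVC at x = 14 is $104 ≤ P, so revenue covers variable cost.
Profit = P·x − TC = 524·14 − 1867 = $5469.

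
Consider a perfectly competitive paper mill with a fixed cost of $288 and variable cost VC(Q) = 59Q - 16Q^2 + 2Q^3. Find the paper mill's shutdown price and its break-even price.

Shutdown price = $27; break-even price = $83

Shutdown price = min AVC. AVC = 59 - 16Q + 2Q^2, with vertex at Q = 4 and minimum $27.
ATC = 288/Q + 59 - 16Q + 2Q^2. Setting dATC/dQ = −288/Q^2 − 16 + 4Q = 0 gives Q = 6 (since 4·6^3 − 16·6^2 = 288).
min ATC = 288/6 + 59 − 16·6 + 2·6^2 = $83. That is the break-even price.
For $27 ≤ P < $83 the firm produces at a loss; below $27 it shuts down.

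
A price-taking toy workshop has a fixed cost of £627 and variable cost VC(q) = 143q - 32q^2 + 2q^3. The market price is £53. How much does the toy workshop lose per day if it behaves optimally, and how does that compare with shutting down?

Profit = -£303 at q = 9

AVC = 143 - 32q + 2q^2; min AVC = £15 at q = 8. Since P = £53 ≥ min AVC, the firm produces.
MC = 143 - 64q + 6q^2. Setting P = MC and taking the root on the rising branch gives q* = 9.
TR = 53·9 = 477. TC = 627 + 153 = 780. Profit = 477 − 780 = -£303.
That loss of £303 beats the £627 the firm would lose by shutting down; producing recovers £324 of fixed cost.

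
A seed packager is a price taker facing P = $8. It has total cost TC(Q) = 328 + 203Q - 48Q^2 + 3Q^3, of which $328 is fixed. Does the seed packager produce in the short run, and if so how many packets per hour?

Strip out fixed cost: VC = 203Q - 48Q^2 + 3Q^3. Then AVC = 203 - 48Q + 3Q^2 and MC = 203 - 96Q + 9Q^2.
AVC is minimized where dAVC/dQ = -48 + 6Q = 0, at Q = 8; min AVC = 203 - 48·8 + 3·8^2 = $11.
Since P = $8 < min AVC = $11, price fails to cover variable cost at any output.
Best response: produce nothing and absorb the $328 fixed cost.

Shut down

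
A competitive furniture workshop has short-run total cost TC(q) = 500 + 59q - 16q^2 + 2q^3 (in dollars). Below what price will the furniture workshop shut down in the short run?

The shutdown price is the minimum of AVC. VC = 59q - 16q^2 + 2q^3, so AVC = 59 - 16q + 2q^2.
At the minimum of AVC, MC = AVC. MC = 59 - 32q + 6q^2; setting MC = AVC gives 4q^2 - 16q = 0, so q = 4. min AVC = 27.
For P < $27 the firm produces nothing.

$27 per unit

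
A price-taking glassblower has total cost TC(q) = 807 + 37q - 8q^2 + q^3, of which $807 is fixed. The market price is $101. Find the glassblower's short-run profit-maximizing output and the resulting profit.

AVC = 37 - 8q + q^2 has its minimum $21 at q = 4; price $101 clears that bar, so the firm operates.
MC = 37 - 16q + 3q^2. Setting P = MC and taking the root on the rising branch gives q* = 8.
TR = 101·8 = 808. TC = 807 + 296 = 1103. Profit = 808 − 1103 = -$295.
Shutting down would mean losing the fixed cost of $807, so operating at a loss of $295 is better by $512.

Profit = -$295 at q = 8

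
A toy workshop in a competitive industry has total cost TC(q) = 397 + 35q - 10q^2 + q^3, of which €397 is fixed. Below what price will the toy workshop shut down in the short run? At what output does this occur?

€10 per unit, at q = 5

Short-run supply begins at min AVC. From VC = 35q - 10q^2 + q^3, AVC = 35 - 10q + q^2.
At the minimum of AVC, MC = AVC. MC = 35 - 20q + 3q^2; setting MC = AVC gives 2q^2 - 10q = 0, so q = 5. min AVC = 10.
The firm shuts down for any P below €10.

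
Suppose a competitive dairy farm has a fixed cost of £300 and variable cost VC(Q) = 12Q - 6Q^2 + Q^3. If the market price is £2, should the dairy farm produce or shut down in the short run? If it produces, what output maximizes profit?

Shut down

Variable cost is VC = 12Q - 6Q^2 + Q^3, so AVC = VC/Q = 12 - 6Q + Q^2 and MC = dTC/dQ = 12 - 12Q + 3Q^2.
AVC is minimized where dAVC/dQ = -6 + 2Q = 0, at Q = 3; min AVC = 12 - 6·3 + 3^2 = £3.
With P < min AVC (£2 < £3), every unit sold adds to the loss.
Best response: produce nothing and absorb the £300 fixed cost.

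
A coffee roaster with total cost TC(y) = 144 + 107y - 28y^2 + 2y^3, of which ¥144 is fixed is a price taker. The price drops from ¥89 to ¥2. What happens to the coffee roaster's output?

Output falls from 9 to 0 (the firm shuts down)

MC = 107 - 56y + 6y^2; the shutdown threshold is min AVC = ¥9 (at y = 7).
At P = ¥89 ≥ min AVC, set P = MC on the rising branch: y = 9.
At P = ¥2 < min AVC = ¥9, price no longer covers variable cost at any output, so the firm shuts down: y = 0.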